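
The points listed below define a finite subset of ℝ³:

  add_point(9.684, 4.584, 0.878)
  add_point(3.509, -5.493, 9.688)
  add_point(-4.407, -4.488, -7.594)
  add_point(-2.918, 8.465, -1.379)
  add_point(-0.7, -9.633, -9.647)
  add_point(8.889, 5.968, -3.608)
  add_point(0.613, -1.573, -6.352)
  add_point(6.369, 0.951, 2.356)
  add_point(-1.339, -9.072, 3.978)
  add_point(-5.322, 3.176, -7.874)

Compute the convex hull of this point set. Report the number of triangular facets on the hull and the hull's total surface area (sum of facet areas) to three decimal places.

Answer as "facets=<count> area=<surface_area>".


Extreme-point indices: [0, 1, 2, 3, 4, 5, 8, 9] — 8 of 10 on the boundary.

Triangle areas on the boundary:
  f1: (p1, p4, p0) → 139.8871
  f2: (p3, p1, p0) → 98.1501
  f3: (p5, p4, p9) → 103.0602
  f4: (p5, p4, p0) → 45.4350
  f5: (p5, p3, p9) → 53.4705
  f6: (p5, p3, p0) → 29.1825
  f7: (p8, p1, p4) → 41.7112
  f8: (p8, p3, p9) → 75.4805
  f9: (p8, p3, p1) → 75.4043
  f10: (p2, p4, p9) → 14.7080
  f11: (p2, p8, p9) → 45.0205
  f12: (p2, p8, p4) → 42.3546
Σ area = 763.865

Check V−E+F: 8 − 18 + 12 = 2.

facets=12 area=763.865


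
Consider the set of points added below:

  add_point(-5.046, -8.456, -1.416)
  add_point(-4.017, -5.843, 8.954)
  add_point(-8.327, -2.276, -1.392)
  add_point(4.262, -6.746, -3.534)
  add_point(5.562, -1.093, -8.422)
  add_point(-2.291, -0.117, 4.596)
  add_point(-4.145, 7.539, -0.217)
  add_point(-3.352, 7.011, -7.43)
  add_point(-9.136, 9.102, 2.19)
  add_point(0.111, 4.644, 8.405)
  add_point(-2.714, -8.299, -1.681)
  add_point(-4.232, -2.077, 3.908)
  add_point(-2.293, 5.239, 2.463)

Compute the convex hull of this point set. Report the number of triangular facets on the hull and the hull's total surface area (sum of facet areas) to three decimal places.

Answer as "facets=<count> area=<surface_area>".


Hull vertices (10/13): indices [0, 1, 2, 3, 4, 6, 7, 8, 9, 10].

Facet areas (half cross-product norm):
  f1: (p9, p1, p8) → 67.4371
  f2: (p7, p0, p4) → 86.2928
  f3: (p7, p9, p4) → 97.5068
  f4: (p3, p0, p4) → 33.0900
  f5: (p3, p9, p4) → 64.5315
  f6: (p3, p9, p1) → 83.2012
  f7: (p2, p7, p8) → 60.5716
  f8: (p2, p7, p0) → 37.2298
  f9: (p2, p1, p8) → 70.2239
  f10: (p2, p1, p0) → 37.0181
  f11: (p6, p9, p8) → 28.7974
  f12: (p6, p7, p8) → 17.7780
  f13: (p6, p7, p9) → 22.6706
  f14: (p10, p1, p0) → 12.6357
  f15: (p10, p3, p0) → 1.7685
  f16: (p10, p3, p1) → 38.6086
Σ area = 759.362

Euler: V−E+F = 10−24+16 = 2.

facets=16 area=759.362


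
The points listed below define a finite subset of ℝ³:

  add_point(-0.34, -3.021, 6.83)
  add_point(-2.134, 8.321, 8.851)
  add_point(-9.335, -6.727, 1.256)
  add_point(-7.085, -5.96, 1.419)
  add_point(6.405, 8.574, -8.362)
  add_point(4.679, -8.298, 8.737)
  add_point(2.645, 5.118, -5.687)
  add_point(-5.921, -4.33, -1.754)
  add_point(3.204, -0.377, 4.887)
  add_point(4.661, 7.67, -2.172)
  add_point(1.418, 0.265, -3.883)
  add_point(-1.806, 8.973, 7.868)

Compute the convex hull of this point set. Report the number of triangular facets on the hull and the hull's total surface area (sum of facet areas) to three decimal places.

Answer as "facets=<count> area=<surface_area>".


facets=12 area=693.513

Hull vertices (8/12): indices [1, 2, 4, 5, 7, 9, 10, 11].

Area of each hull facet:
  f1: (p1, p5, p2) → 130.0343
  f2: (p10, p5, p4) → 61.8622
  f3: (p11, p4, p2) → 167.4371
  f4: (p11, p1, p2) → 10.9712
  f5: (p11, p1, p5) → 10.1432
  f6: (p7, p4, p2) → 15.4195
  f7: (p7, p10, p4) → 22.0936
  f8: (p7, p5, p2) → 39.6173
  f9: (p7, p10, p5) → 66.2388
  f10: (p9, p5, p4) → 47.5923
  f11: (p9, p11, p4) → 14.7220
  f12: (p9, p11, p5) → 107.3816
Σ area = 693.513

Check V−E+F: 8 − 18 + 12 = 2.


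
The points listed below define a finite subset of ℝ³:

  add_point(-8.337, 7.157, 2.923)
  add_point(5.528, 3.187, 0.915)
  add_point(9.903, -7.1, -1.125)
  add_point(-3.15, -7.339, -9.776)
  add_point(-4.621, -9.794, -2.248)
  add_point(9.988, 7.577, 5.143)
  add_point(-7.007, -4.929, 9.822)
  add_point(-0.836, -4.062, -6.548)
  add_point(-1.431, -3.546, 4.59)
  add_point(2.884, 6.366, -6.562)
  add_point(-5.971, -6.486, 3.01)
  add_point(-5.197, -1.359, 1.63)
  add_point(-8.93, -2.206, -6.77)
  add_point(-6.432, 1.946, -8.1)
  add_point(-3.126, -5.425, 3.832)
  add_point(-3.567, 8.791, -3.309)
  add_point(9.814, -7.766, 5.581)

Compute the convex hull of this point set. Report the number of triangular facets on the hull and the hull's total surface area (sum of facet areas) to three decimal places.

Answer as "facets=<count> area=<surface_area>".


Extreme-point indices: [0, 2, 3, 4, 5, 6, 9, 12, 13, 15, 16] — 11 of 17 on the boundary.

Area of each hull facet:
  f1: (p6, p4, p12) → 64.9112
  f2: (p0, p6, p12) → 91.5063
  f3: (p0, p6, p5) → 127.8948
  f4: (p15, p0, p5) → 64.0163
  f5: (p3, p4, p12) → 32.0882
  f6: (p3, p2, p4) → 58.8508
  f7: (p16, p6, p4) → 103.7237
  f8: (p16, p2, p4) → 49.8718
  f9: (p16, p6, p5) → 133.5140
  f10: (p16, p2, p5) → 51.3061
  f11: (p13, p0, p12) → 30.9843
  f12: (p13, p15, p0) → 35.3139
  f13: (p13, p3, p12) → 20.7882
  f14: (p9, p2, p5) → 99.6341
  f15: (p9, p15, p5) → 52.3214
  f16: (p9, p13, p15) → 32.9517
  f17: (p9, p3, p2) → 106.6169
  f18: (p9, p13, p3) → 51.6629
Σ area = 1207.957

Euler: V−E+F = 11−27+18 = 2.

facets=18 area=1207.957


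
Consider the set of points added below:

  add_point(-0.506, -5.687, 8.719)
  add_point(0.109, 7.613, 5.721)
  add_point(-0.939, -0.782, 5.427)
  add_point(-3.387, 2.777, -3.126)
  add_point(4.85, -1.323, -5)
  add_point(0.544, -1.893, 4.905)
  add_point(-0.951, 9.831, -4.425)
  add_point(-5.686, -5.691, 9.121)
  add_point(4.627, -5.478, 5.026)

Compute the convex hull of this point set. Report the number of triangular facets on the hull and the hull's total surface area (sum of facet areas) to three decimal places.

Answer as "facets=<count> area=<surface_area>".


facets=10 area=496.723

Hull vertices (7/9): indices [0, 1, 3, 4, 6, 7, 8].

Area of each hull facet:
  f1: (p1, p6, p7) → 72.2178
  f2: (p1, p0, p7) → 35.3838
  f3: (p1, p6, p4) → 64.4879
  f4: (p3, p4, p7) → 70.6427
  f5: (p3, p6, p7) → 40.0748
  f6: (p3, p6, p4) → 35.4189
  f7: (p8, p4, p7) → 56.0282
  f8: (p8, p0, p7) → 8.5497
  f9: (p8, p1, p4) → 71.5915
  f10: (p8, p1, p0) → 42.3276
Σ area = 496.723

Check V−E+F: 7 − 15 + 10 = 2.


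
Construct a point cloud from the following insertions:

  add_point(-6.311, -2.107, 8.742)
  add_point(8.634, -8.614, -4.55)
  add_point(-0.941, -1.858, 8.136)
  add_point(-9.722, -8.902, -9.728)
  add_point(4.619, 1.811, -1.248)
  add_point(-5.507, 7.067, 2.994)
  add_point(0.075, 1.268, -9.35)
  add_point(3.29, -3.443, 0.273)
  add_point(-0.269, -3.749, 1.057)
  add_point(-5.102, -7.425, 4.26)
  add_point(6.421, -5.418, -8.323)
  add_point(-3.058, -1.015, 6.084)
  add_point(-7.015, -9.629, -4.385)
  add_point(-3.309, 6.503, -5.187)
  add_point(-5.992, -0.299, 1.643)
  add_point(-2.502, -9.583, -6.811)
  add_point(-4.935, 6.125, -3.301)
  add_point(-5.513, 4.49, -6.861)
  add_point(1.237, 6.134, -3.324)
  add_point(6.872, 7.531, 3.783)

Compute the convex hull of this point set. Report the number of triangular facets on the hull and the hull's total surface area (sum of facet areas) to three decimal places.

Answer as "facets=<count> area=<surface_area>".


facets=26 area=1030.832

Extreme-point indices: [0, 1, 2, 3, 5, 6, 9, 10, 12, 13, 15, 16, 17, 18, 19] — 15 of 20 on the boundary.

Per-facet area ½‖(b−a)×(c−a)‖:
  f1: (p5, p0, p3) → 106.4510
  f2: (p5, p0, p19) → 67.2015
  f3: (p9, p0, p3) → 40.9337
  f4: (p2, p19, p1) → 106.9056
  f5: (p2, p0, p19) → 26.0690
  f6: (p2, p9, p1) → 64.5852
  f7: (p2, p9, p0) → 18.6829
  f8: (p10, p19, p1) → 47.9579
  f9: (p10, p6, p19) → 74.1104
  f10: (p10, p1, p3) → 42.3335
  f11: (p10, p6, p3) → 65.4557
  f12: (p17, p5, p3) → 65.8743
  f13: (p17, p6, p3) → 47.6878
  f14: (p12, p9, p3) → 11.7692
  f15: (p12, p9, p1) → 69.8760
  f16: (p16, p17, p5) → 4.5426
  f17: (p13, p17, p6) → 11.8014
  f18: (p13, p16, p17) → 4.2687
  f19: (p13, p5, p19) → 51.6857
  f20: (p13, p16, p5) → 5.1034
  f21: (p15, p1, p3) → 11.0991
  f22: (p15, p12, p3) → 15.4529
  f23: (p15, p12, p1) → 18.7500
  f24: (p18, p6, p19) → 22.4189
  f25: (p18, p13, p19) → 11.9798
  f26: (p18, p13, p6) → 17.8357
Σ area = 1030.832

Euler: V−E+F = 15−39+26 = 2.


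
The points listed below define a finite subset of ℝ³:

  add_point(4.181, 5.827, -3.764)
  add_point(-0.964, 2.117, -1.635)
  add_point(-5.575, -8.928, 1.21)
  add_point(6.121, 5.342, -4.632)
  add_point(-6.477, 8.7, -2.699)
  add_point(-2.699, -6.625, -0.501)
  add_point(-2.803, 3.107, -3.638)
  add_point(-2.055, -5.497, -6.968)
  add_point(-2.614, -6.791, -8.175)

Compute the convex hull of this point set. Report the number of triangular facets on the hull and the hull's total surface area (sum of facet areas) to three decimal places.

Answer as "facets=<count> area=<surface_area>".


Hull vertices (7/9): indices [0, 1, 2, 3, 4, 5, 8].

Area of each hull facet:
  f1: (p8, p3, p4) → 96.3186
  f2: (p8, p2, p4) → 83.6761
  f3: (p5, p2, p3) → 9.0748
  f4: (p5, p8, p3) → 57.2276
  f5: (p5, p8, p2) → 14.1741
  f6: (p1, p2, p4) → 46.8998
  f7: (p0, p2, p3) → 18.3418
  f8: (p0, p1, p2) → 21.0289
  f9: (p0, p3, p4) → 3.7316
  f10: (p0, p1, p4) → 28.9334
Σ area = 379.407

Euler characteristic 7−15+10 = 2 ✓

facets=10 area=379.407


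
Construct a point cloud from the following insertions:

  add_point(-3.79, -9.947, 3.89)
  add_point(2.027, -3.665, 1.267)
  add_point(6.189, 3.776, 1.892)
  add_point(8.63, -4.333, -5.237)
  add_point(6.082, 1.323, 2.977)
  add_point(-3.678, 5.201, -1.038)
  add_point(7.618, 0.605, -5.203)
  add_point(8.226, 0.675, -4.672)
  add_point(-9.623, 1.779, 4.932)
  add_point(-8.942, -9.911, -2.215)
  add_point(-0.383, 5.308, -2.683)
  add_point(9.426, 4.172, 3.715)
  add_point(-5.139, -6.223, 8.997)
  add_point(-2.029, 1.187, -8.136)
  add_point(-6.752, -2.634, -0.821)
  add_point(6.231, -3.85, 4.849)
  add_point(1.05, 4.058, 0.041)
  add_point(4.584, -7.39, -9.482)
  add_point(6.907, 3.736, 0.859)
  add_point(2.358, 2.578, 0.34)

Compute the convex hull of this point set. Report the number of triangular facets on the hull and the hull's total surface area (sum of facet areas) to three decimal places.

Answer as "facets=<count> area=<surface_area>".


facets=22 area=925.976

Hull vertices (13/20): indices [0, 3, 5, 6, 7, 8, 9, 10, 11, 12, 13, 15, 17].

Area of each hull facet:
  f1: (p9, p17, p0) → 60.8569
  f2: (p12, p11, p8) → 91.5044
  f3: (p12, p9, p8) → 59.9633
  f4: (p12, p9, p0) → 22.8309
  f5: (p13, p9, p8) → 89.3457
  f6: (p13, p9, p17) → 75.5240
  f7: (p3, p17, p0) → 52.3120
  f8: (p15, p12, p11) → 44.5231
  f9: (p15, p12, p0) → 37.3740
  f10: (p15, p3, p11) → 44.5477
  f11: (p15, p3, p0) → 60.8063
  f12: (p5, p11, p8) → 59.2429
  f13: (p5, p13, p8) → 32.5794
  f14: (p6, p13, p17) → 44.5690
  f15: (p7, p3, p17) → 14.6598
  f16: (p7, p6, p17) → 3.0887
  f17: (p7, p3, p11) → 20.4556
  f18: (p10, p5, p11) → 18.7716
  f19: (p10, p5, p13) → 12.8579
  f20: (p10, p6, p13) → 32.2999
  f21: (p10, p7, p6) → 3.5530
  f22: (p10, p7, p11) → 44.3099
Σ area = 925.976

Check V−E+F: 13 − 33 + 22 = 2.


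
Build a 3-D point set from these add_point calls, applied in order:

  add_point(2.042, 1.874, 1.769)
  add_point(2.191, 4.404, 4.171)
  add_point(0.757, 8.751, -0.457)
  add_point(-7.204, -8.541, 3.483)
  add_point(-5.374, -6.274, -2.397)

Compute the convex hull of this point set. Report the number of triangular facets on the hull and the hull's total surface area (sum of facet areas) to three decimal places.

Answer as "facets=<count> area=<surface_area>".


facets=6 area=209.393

Hull vertices (5/5): indices [0, 1, 2, 3, 4].

Triangle areas on the boundary:
  f1: (p2, p1, p3) → 48.1946
  f2: (p4, p2, p3) → 50.8790
  f3: (p0, p1, p3) → 21.4666
  f4: (p0, p4, p3) → 38.4632
  f5: (p0, p2, p1) → 11.3634
  f6: (p0, p4, p2) → 39.0257
Σ area = 209.393

Euler characteristic 5−9+6 = 2 ✓


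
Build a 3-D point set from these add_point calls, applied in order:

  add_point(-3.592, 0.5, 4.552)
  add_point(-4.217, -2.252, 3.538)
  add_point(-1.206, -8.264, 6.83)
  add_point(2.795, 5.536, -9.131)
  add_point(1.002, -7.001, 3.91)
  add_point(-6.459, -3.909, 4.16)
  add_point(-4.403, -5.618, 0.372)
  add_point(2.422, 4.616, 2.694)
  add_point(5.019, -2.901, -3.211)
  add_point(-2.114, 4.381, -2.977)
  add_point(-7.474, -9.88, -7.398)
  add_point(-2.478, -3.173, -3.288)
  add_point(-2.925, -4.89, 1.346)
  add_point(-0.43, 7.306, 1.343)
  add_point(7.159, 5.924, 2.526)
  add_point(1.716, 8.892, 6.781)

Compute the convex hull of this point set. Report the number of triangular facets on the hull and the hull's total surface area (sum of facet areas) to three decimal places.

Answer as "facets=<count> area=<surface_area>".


facets=16 area=756.675

Extreme-point indices: [2, 3, 4, 5, 8, 9, 10, 13, 14, 15] — 10 of 16 on the boundary.

Per-facet area ½‖(b−a)×(c−a)‖:
  f1: (p2, p15, p14) → 63.0730
  f2: (p3, p15, p14) → 44.8313
  f3: (p5, p2, p10) → 47.5338
  f4: (p5, p2, p15) → 56.3936
  f5: (p8, p3, p14) → 53.7349
  f6: (p8, p3, p10) → 78.5428
  f7: (p9, p3, p10) → 62.6256
  f8: (p9, p5, p10) → 75.4527
  f9: (p4, p2, p14) → 22.0751
  f10: (p4, p8, p14) → 49.0819
  f11: (p4, p2, p10) → 27.4115
  f12: (p4, p8, p10) → 63.6361
  f13: (p13, p5, p15) → 38.7382
  f14: (p13, p9, p5) → 32.2611
  f15: (p13, p3, p15) → 20.7933
  f16: (p13, p9, p3) → 20.4898
Σ area = 756.675

Euler characteristic 10−24+16 = 2 ✓


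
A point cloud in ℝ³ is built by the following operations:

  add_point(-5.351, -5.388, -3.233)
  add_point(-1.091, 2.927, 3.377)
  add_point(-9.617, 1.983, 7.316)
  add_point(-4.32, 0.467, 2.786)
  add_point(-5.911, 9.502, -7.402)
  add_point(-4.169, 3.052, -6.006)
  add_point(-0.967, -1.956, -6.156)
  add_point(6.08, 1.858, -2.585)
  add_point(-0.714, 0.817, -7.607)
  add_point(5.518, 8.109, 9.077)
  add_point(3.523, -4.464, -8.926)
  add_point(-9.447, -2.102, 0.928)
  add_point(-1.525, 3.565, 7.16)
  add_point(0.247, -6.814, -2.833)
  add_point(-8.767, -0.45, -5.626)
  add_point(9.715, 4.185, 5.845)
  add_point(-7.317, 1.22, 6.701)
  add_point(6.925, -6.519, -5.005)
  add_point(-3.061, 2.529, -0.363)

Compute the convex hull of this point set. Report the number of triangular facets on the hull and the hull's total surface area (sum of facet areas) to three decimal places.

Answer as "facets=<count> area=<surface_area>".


facets=20 area=934.808

Hull vertices (12/19): indices [0, 2, 4, 7, 9, 10, 11, 13, 14, 15, 16, 17].

Triangle areas on the boundary:
  f1: (p16, p13, p2) → 10.7864
  f2: (p16, p13, p15) → 112.8130
  f3: (p9, p4, p2) → 133.7551
  f4: (p9, p4, p15) → 66.2616
  f5: (p9, p16, p2) → 14.5053
  f6: (p9, p16, p15) → 47.6971
  f7: (p14, p4, p2) → 69.3094
  f8: (p14, p10, p4) → 70.0838
  f9: (p17, p13, p15) → 54.4449
  f10: (p17, p10, p13) → 18.4052
  f11: (p7, p4, p15) → 62.8661
  f12: (p7, p10, p4) → 69.6080
  f13: (p7, p17, p15) → 37.1738
  f14: (p7, p17, p10) → 23.8737
  f15: (p11, p13, p2) → 37.0084
  f16: (p11, p14, p2) → 18.7951
  f17: (p0, p10, p13) → 20.2011
  f18: (p0, p14, p10) → 33.6627
  f19: (p0, p11, p13) → 14.4198
  f20: (p0, p11, p14) → 19.1372
Σ area = 934.808

Euler: V−E+F = 12−30+20 = 2.


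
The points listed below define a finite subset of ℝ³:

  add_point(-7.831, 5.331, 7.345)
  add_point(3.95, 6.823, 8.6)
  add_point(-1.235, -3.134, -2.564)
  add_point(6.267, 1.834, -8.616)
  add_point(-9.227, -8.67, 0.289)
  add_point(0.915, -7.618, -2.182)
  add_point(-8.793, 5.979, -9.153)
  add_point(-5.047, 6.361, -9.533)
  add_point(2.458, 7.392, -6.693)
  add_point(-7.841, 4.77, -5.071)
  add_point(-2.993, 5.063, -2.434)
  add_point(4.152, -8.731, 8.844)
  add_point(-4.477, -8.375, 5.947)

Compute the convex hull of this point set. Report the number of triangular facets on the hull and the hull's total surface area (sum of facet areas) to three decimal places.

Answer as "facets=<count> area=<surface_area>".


Hull vertices (10/13): indices [0, 1, 3, 4, 5, 6, 7, 8, 11, 12].

Area of each hull facet:
  f1: (p6, p7, p3) → 11.3417
  f2: (p6, p0, p4) → 118.2786
  f3: (p12, p11, p4) → 17.7167
  f4: (p12, p0, p4) → 52.3797
  f5: (p12, p0, p11) → 62.8436
  f6: (p1, p11, p3) → 135.6483
  f7: (p1, p0, p11) → 92.3178
  f8: (p5, p6, p4) → 88.8726
  f9: (p5, p6, p3) → 96.8128
  f10: (p5, p11, p4) → 60.5229
  f11: (p5, p11, p3) → 65.4412
  f12: (p8, p7, p3) → 26.9770
  f13: (p8, p1, p3) → 52.8799
  f14: (p8, p6, p7) → 6.8038
  f15: (p8, p6, p0) → 92.5697
  f16: (p8, p1, p0) → 90.0310
Σ area = 1071.437

Euler characteristic 10−24+16 = 2 ✓

facets=16 area=1071.437


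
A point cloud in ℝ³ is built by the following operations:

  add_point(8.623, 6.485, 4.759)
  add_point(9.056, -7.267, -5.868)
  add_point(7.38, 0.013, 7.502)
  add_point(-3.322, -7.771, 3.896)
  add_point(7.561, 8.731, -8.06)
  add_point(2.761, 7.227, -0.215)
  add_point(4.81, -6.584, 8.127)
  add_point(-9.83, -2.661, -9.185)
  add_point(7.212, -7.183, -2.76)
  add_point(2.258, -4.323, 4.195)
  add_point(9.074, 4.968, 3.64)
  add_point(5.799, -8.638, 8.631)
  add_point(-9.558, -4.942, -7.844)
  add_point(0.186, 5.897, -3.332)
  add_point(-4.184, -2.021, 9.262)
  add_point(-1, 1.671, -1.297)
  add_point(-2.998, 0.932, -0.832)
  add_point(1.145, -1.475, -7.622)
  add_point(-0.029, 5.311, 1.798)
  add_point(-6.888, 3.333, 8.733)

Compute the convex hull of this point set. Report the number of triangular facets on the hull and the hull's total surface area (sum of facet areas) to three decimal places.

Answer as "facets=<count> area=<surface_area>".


facets=22 area=1175.219

13 of the 20 inputs are extreme points: [0, 1, 2, 3, 4, 5, 7, 10, 11, 12, 13, 14, 19].

Area of each hull facet:
  f1: (p1, p11, p10) → 98.5204
  f2: (p3, p14, p11) → 40.3132
  f3: (p3, p1, p11) → 74.2926
  f4: (p4, p1, p7) → 150.2898
  f5: (p4, p1, p10) → 90.2239
  f6: (p2, p14, p11) → 49.1113
  f7: (p2, p19, p14) → 34.3968
  f8: (p2, p11, p10) → 14.4727
  f9: (p12, p1, p7) → 24.2275
  f10: (p12, p3, p1) → 105.4138
  f11: (p12, p19, p7) → 24.8119
  f12: (p12, p19, p14) → 54.5497
  f13: (p12, p3, p14) → 49.6313
  f14: (p13, p19, p7) → 101.8878
  f15: (p13, p4, p7) → 56.2472
  f16: (p0, p4, p10) → 11.5235
  f17: (p0, p2, p10) → 6.1875
  f18: (p0, p2, p19) → 52.4693
  f19: (p5, p0, p19) → 52.7988
  f20: (p5, p0, p4) → 35.4850
  f21: (p5, p13, p19) → 29.1854
  f22: (p5, p13, p4) → 19.1793
Σ area = 1175.219

Euler characteristic 13−33+22 = 2 ✓


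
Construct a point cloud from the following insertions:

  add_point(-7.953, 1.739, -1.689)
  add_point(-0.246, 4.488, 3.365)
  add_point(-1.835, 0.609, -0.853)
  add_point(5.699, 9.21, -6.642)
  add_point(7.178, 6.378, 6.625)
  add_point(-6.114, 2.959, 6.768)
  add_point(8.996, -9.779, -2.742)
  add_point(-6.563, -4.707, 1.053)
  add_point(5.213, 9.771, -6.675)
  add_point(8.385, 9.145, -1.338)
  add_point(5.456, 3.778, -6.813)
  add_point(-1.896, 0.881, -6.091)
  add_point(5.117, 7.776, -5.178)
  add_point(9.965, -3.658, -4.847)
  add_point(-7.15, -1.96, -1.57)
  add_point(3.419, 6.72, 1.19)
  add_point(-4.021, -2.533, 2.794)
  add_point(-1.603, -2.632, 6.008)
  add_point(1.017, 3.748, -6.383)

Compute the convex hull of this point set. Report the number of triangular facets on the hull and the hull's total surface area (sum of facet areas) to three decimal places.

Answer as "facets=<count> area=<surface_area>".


14 of the 19 inputs are extreme points: [0, 3, 4, 5, 6, 7, 8, 9, 10, 11, 13, 14, 17, 18].

Area of each hull facet:
  f1: (p5, p8, p0) → 70.7155
  f2: (p11, p8, p0) → 38.5191
  f3: (p6, p11, p13) → 40.6746
  f4: (p6, p4, p13) → 47.6682
  f5: (p9, p5, p8) → 55.3003
  f6: (p9, p4, p5) → 56.9045
  f7: (p9, p3, p8) → 2.0744
  f8: (p9, p4, p13) → 56.8564
  f9: (p9, p3, p13) → 39.1631
  f10: (p7, p5, p0) → 29.9012
  f11: (p10, p3, p8) → 1.3954
  f12: (p10, p11, p13) → 35.0049
  f13: (p10, p3, p13) → 14.4446
  f14: (p17, p7, p5) → 26.1759
  f15: (p17, p7, p6) → 56.5634
  f16: (p17, p4, p5) → 45.1498
  f17: (p17, p6, p4) → 96.8700
  f18: (p14, p6, p11) → 58.1465
  f19: (p14, p7, p6) → 31.6090
  f20: (p14, p11, p0) → 13.7674
  f21: (p14, p7, p0) → 4.7971
  f22: (p18, p11, p8) → 2.8020
  f23: (p18, p10, p8) → 13.3700
  f24: (p18, p10, p11) → 6.3492
Σ area = 844.223

Check V−E+F: 14 − 36 + 24 = 2.

facets=24 area=844.223


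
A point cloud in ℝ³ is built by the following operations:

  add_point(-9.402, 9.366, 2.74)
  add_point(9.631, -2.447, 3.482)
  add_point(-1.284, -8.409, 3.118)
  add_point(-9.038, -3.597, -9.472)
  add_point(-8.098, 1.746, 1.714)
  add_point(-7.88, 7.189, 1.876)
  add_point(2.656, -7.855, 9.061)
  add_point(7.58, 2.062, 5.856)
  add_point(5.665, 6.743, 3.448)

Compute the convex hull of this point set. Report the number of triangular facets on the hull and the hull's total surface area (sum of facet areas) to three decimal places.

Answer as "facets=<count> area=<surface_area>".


Extreme-point indices: [0, 1, 2, 3, 4, 6, 7, 8] — 8 of 9 on the boundary.

Facet areas (half cross-product norm):
  f1: (p8, p3, p0) → 135.4842
  f2: (p8, p3, p1) → 109.2905
  f3: (p4, p3, p0) → 41.2384
  f4: (p4, p6, p0) → 48.9364
  f5: (p7, p6, p1) → 28.6338
  f6: (p7, p8, p1) → 11.9749
  f7: (p7, p6, p0) → 108.0432
  f8: (p7, p8, p0) → 37.1476
  f9: (p2, p4, p3) → 74.8098
  f10: (p2, p4, p6) → 41.4620
  f11: (p2, p3, p1) → 91.8814
  f12: (p2, p6, p1) → 37.3138
Σ area = 766.216

Euler: V−E+F = 8−18+12 = 2.

facets=12 area=766.216


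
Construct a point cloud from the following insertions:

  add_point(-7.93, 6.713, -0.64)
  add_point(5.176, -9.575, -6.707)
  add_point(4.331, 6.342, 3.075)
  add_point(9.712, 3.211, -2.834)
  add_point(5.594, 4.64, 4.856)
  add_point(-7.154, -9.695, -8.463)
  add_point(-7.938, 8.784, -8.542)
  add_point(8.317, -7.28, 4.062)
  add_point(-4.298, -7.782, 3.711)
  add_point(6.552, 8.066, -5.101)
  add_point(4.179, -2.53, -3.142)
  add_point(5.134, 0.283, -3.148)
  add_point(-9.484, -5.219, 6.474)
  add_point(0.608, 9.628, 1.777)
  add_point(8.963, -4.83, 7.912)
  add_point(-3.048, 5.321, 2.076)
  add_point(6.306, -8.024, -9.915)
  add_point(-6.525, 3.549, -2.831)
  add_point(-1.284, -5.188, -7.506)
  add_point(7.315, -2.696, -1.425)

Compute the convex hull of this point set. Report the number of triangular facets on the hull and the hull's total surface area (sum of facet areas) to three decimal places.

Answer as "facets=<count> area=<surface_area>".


Extreme-point indices: [0, 1, 2, 3, 4, 5, 6, 7, 8, 9, 12, 13, 14, 16] — 14 of 20 on the boundary.

Per-facet area ½‖(b−a)×(c−a)‖:
  f1: (p6, p5, p12) → 139.7214
  f2: (p0, p13, p12) → 63.4304
  f3: (p0, p6, p12) → 40.2863
  f4: (p0, p6, p13) → 37.5797
  f5: (p9, p6, p13) → 60.9742
  f6: (p4, p14, p3) → 46.3914
  f7: (p4, p9, p3) → 27.4646
  f8: (p4, p13, p12) → 68.7986
  f9: (p4, p14, p12) → 91.9943
  f10: (p8, p5, p12) → 38.7734
  f11: (p8, p14, p12) → 38.2448
  f12: (p16, p9, p3) → 40.3255
  f13: (p16, p6, p5) → 125.7343
  f14: (p16, p9, p6) → 125.1469
  f15: (p2, p9, p13) → 21.8236
  f16: (p2, p4, p13) → 3.2774
  f17: (p2, p4, p9) → 9.4483
  f18: (p7, p14, p3) → 29.1095
  f19: (p7, p16, p3) → 78.3386
  f20: (p7, p8, p14) → 28.6063
  f21: (p1, p16, p5) → 22.8894
  f22: (p1, p7, p16) → 16.4254
  f23: (p1, p8, p5) → 73.4764
  f24: (p1, p7, p8) → 68.7890
Σ area = 1297.050

Euler characteristic 14−36+24 = 2 ✓

facets=24 area=1297.050


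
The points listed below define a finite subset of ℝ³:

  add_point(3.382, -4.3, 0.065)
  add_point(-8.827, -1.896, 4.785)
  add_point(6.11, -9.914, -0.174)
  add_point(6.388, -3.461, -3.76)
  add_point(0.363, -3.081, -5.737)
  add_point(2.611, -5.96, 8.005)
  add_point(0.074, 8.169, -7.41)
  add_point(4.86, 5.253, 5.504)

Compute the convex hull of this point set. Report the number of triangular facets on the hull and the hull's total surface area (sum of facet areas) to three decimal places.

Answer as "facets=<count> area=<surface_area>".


facets=10 area=630.703

Extreme-point indices: [1, 2, 3, 4, 5, 6, 7] — 7 of 8 on the boundary.

Triangle areas on the boundary:
  f1: (p7, p6, p1) → 105.4122
  f2: (p7, p5, p1) → 72.1721
  f3: (p7, p6, p3) → 79.0027
  f4: (p4, p6, p1) → 79.7539
  f5: (p4, p6, p3) → 35.8351
  f6: (p2, p4, p3) → 23.1329
  f7: (p2, p7, p3) → 45.9499
  f8: (p2, p7, p5) → 56.4176
  f9: (p2, p5, p1) → 59.2908
  f10: (p2, p4, p1) → 73.7361
Σ area = 630.703

Euler characteristic 7−15+10 = 2 ✓


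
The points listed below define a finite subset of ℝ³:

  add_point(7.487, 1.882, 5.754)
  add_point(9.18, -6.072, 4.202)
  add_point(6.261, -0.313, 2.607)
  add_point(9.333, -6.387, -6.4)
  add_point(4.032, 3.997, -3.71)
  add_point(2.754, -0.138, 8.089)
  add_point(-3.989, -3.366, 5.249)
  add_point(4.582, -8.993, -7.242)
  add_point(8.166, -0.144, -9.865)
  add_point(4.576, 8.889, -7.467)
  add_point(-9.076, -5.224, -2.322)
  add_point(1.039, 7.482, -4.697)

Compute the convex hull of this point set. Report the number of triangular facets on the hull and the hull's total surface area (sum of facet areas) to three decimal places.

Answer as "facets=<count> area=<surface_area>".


facets=16 area=822.133

Points on the hull: [0, 1, 3, 5, 6, 7, 8, 9, 10, 11] (10 of 12).

Per-facet area ½‖(b−a)×(c−a)‖:
  f1: (p8, p9, p10) → 96.0794
  f2: (p8, p0, p9) → 73.3545
  f3: (p1, p0, p5) → 23.2871
  f4: (p1, p8, p3) → 34.2542
  f5: (p1, p8, p0) → 61.8690
  f6: (p11, p9, p10) → 24.2003
  f7: (p11, p0, p9) → 30.9862
  f8: (p11, p0, p5) → 38.0463
  f9: (p7, p8, p10) → 72.8692
  f10: (p7, p8, p3) → 19.4494
  f11: (p7, p1, p10) → 95.0208
  f12: (p7, p1, p3) → 28.7337
  f13: (p6, p1, p10) → 56.6494
  f14: (p6, p1, p5) → 37.7045
  f15: (p6, p11, p10) → 70.8605
  f16: (p6, p11, p5) → 58.7683
Σ area = 822.133

Euler: V−E+F = 10−24+16 = 2.


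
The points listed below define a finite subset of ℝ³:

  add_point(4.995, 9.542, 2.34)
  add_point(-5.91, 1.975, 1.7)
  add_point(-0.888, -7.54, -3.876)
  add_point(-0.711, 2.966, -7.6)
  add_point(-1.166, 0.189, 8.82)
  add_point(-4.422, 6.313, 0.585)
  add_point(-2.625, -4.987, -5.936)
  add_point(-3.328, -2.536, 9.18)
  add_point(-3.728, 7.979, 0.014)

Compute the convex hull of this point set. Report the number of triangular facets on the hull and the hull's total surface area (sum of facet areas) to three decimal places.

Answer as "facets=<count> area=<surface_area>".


facets=14 area=492.289

9 of the 9 inputs are extreme points: [0, 1, 2, 3, 4, 5, 6, 7, 8].

Per-facet area ½‖(b−a)×(c−a)‖:
  f1: (p3, p2, p0) → 71.7720
  f2: (p4, p2, p0) → 96.0015
  f3: (p4, p7, p2) → 24.7501
  f4: (p8, p3, p0) → 43.9872
  f5: (p8, p4, p0) → 52.9500
  f6: (p8, p4, p7) → 18.8089
  f7: (p6, p3, p1) → 41.4408
  f8: (p6, p3, p2) → 11.6584
  f9: (p6, p7, p1) → 48.6246
  f10: (p6, p7, p2) → 25.8751
  f11: (p5, p7, p1) → 17.8109
  f12: (p5, p8, p7) → 6.9411
  f13: (p5, p3, p1) → 22.6309
  f14: (p5, p8, p3) → 9.0380
Σ area = 492.289

Check V−E+F: 9 − 21 + 14 = 2.


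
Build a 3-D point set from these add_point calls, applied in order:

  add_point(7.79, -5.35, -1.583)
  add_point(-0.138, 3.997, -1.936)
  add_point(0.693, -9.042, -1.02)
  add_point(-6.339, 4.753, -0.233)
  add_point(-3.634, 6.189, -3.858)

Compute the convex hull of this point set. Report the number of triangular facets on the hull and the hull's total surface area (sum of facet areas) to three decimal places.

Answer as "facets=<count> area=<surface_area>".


facets=6 area=214.588

5 of the 5 inputs are extreme points: [0, 1, 2, 3, 4].

Per-facet area ½‖(b−a)×(c−a)‖:
  f1: (p2, p0, p3) → 62.1674
  f2: (p4, p2, p3) → 36.7723
  f3: (p4, p2, p0) → 63.0608
  f4: (p1, p0, p3) → 28.3228
  f5: (p1, p4, p3) → 10.7958
  f6: (p1, p4, p0) → 13.4693
Σ area = 214.588

Euler characteristic 5−9+6 = 2 ✓


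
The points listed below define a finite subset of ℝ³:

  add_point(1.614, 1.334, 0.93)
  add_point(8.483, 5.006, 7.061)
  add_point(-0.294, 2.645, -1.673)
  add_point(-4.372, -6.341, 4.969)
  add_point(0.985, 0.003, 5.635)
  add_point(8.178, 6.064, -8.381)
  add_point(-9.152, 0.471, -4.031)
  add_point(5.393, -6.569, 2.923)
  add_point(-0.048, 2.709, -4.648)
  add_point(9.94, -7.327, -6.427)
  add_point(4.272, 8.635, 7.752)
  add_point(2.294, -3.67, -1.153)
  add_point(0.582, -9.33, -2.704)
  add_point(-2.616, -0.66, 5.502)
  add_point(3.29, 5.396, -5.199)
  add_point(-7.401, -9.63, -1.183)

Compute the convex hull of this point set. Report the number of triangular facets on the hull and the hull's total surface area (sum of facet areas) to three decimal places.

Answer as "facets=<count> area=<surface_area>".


facets=18 area=950.404

11 of the 16 inputs are extreme points: [1, 3, 5, 6, 7, 9, 10, 12, 13, 14, 15].

Triangle areas on the boundary:
  f1: (p5, p9, p6) → 124.9896
  f2: (p14, p10, p6) → 89.6644
  f3: (p14, p5, p6) → 20.1130
  f4: (p14, p5, p10) → 35.3644
  f5: (p15, p9, p6) → 97.0758
  f6: (p15, p3, p6) → 40.1240
  f7: (p13, p10, p6) → 62.4575
  f8: (p13, p3, p6) → 34.2947
  f9: (p13, p3, p10) → 12.0581
  f10: (p7, p15, p3) → 37.0697
  f11: (p1, p3, p10) → 48.0382
  f12: (p1, p7, p3) → 62.5225
  f13: (p1, p7, p9) → 63.9177
  f14: (p1, p5, p9) → 103.2255
  f15: (p1, p5, p10) → 43.2722
  f16: (p12, p15, p9) → 10.2146
  f17: (p12, p7, p9) → 37.7718
  f18: (p12, p7, p15) → 28.2300
Σ area = 950.404

Euler characteristic 11−27+18 = 2 ✓


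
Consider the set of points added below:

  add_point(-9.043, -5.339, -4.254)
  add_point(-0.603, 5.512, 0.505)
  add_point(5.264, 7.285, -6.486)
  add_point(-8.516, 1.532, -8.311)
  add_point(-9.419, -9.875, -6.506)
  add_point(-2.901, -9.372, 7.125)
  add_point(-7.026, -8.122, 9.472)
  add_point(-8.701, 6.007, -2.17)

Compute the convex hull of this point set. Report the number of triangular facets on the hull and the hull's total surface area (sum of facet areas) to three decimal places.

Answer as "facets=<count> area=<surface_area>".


Hull vertices (7/8): indices [1, 2, 3, 4, 5, 6, 7].

Area of each hull facet:
  f1: (p3, p2, p4) → 78.7066
  f2: (p5, p2, p4) → 162.5010
  f3: (p5, p6, p4) → 36.9861
  f4: (p5, p1, p2) → 63.1895
  f5: (p5, p1, p6) → 40.2419
  f6: (p7, p3, p4) → 39.2713
  f7: (p7, p6, p4) → 124.4458
  f8: (p7, p1, p6) → 74.1478
  f9: (p7, p3, p2) → 54.5232
  f10: (p7, p1, p2) → 37.1752
Σ area = 711.188

Euler characteristic 7−15+10 = 2 ✓

facets=10 area=711.188


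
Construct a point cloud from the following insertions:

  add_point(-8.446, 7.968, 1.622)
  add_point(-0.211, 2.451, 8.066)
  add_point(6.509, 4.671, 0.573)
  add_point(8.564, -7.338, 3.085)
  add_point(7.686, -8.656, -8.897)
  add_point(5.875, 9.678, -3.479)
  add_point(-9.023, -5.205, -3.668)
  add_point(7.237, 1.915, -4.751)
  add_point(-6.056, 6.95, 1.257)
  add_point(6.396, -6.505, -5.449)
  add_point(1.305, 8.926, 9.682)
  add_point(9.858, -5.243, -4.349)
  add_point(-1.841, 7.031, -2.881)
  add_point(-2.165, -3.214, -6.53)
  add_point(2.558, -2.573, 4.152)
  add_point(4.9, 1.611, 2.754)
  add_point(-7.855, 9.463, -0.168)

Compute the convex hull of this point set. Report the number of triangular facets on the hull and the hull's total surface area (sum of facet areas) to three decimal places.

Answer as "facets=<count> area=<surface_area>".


facets=20 area=1008.712

Extreme-point indices: [0, 1, 2, 3, 4, 5, 6, 10, 11, 12, 13, 16] — 12 of 17 on the boundary.

Triangle areas on the boundary:
  f1: (p16, p10, p5) → 82.9165
  f2: (p4, p5, p11) → 41.0100
  f3: (p3, p4, p6) → 104.5913
  f4: (p3, p4, p11) → 20.6364
  f5: (p0, p16, p6) → 16.2537
  f6: (p0, p16, p10) → 14.8275
  f7: (p13, p16, p6) → 56.5691
  f8: (p13, p4, p6) → 30.8066
  f9: (p13, p4, p5) → 89.1060
  f10: (p1, p3, p6) → 112.9151
  f11: (p1, p3, p10) → 38.3315
  f12: (p1, p0, p6) → 82.2627
  f13: (p1, p0, p10) → 39.9439
  f14: (p2, p10, p5) → 36.1155
  f15: (p2, p3, p10) → 67.6733
  f16: (p2, p5, p11) → 33.8732
  f17: (p2, p3, p11) → 44.1451
  f18: (p12, p16, p5) → 19.8630
  f19: (p12, p13, p5) → 42.3290
  f20: (p12, p13, p16) → 34.5429
Σ area = 1008.712

Check V−E+F: 12 − 30 + 20 = 2.


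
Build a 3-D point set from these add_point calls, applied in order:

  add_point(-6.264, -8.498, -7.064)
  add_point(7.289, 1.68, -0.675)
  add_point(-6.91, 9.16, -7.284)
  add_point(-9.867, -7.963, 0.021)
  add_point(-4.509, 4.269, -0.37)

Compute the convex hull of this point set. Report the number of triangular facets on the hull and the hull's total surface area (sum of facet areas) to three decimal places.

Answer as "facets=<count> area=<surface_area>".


Extreme-point indices: [0, 1, 2, 3, 4] — 5 of 5 on the boundary.

Area of each hull facet:
  f1: (p0, p1, p3) → 72.1440
  f2: (p0, p2, p3) → 70.2031
  f3: (p0, p2, p1) → 135.7415
  f4: (p4, p1, p3) → 79.1421
  f5: (p4, p2, p3) → 53.3010
  f6: (p4, p2, p1) → 49.4999
Σ area = 460.032

Check V−E+F: 5 − 9 + 6 = 2.

facets=6 area=460.032


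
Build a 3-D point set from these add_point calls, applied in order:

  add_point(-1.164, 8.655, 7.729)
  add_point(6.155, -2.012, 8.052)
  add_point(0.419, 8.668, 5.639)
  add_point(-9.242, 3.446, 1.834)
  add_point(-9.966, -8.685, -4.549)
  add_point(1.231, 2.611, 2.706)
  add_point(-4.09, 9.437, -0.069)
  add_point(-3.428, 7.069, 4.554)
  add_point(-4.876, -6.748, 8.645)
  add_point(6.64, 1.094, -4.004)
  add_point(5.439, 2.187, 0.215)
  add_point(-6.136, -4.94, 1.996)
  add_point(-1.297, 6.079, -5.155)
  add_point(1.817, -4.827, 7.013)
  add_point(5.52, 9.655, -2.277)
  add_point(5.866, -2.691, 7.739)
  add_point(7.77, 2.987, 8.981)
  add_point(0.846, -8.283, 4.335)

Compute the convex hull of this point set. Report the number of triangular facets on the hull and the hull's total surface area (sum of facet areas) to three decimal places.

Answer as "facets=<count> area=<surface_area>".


Hull vertices (12/18): indices [0, 1, 3, 4, 6, 8, 9, 12, 14, 15, 16, 17].

Triangle areas on the boundary:
  f1: (p3, p12, p4) → 74.7606
  f2: (p9, p14, p16) → 54.8921
  f3: (p9, p12, p4) → 80.8410
  f4: (p9, p14, p12) → 33.3737
  f5: (p8, p3, p4) → 80.5926
  f6: (p0, p14, p16) → 60.8799
  f7: (p0, p8, p16) → 79.8953
  f8: (p0, p8, p3) → 72.5177
  f9: (p17, p9, p4) → 96.6720
  f10: (p17, p8, p4) → 49.9804
  f11: (p6, p14, p12) → 27.2846
  f12: (p6, p0, p14) → 40.9033
  f13: (p6, p3, p12) → 27.1720
  f14: (p6, p0, p3) → 33.9226
  f15: (p15, p17, p8) → 30.0957
  f16: (p15, p17, p9) → 50.4435
  f17: (p1, p9, p16) → 33.1358
  f18: (p1, p15, p9) → 4.9350
  f19: (p1, p8, p16) → 24.6759
  f20: (p1, p15, p8) → 3.6796
Σ area = 960.653

Euler: V−E+F = 12−30+20 = 2.

facets=20 area=960.653


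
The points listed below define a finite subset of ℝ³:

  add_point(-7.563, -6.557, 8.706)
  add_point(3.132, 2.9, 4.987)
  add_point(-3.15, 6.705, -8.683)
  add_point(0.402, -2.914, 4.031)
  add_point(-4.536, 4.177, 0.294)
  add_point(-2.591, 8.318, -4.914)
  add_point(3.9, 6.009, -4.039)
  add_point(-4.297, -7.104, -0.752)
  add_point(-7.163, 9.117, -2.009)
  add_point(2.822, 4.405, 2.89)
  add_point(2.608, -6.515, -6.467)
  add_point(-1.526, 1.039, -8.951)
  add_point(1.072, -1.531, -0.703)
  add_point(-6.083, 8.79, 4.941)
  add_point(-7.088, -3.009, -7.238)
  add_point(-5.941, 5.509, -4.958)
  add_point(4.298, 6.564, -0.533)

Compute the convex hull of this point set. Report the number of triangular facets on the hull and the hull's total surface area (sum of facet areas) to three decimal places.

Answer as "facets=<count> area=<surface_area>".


Extreme-point indices: [0, 1, 2, 3, 5, 6, 7, 8, 10, 11, 13, 14, 16] — 13 of 17 on the boundary.

Facet areas (half cross-product norm):
  f1: (p13, p8, p0) → 53.8808
  f2: (p14, p8, p0) → 105.9895
  f3: (p14, p10, p11) → 31.2112
  f4: (p2, p14, p8) → 43.1193
  f5: (p2, p14, p11) → 19.8042
  f6: (p3, p10, p0) → 49.3845
  f7: (p6, p10, p16) → 21.4616
  f8: (p6, p10, p11) → 39.6183
  f9: (p6, p2, p11) → 23.9675
  f10: (p7, p10, p0) → 23.8937
  f11: (p7, p14, p0) → 32.3718
  f12: (p7, p14, p10) → 35.2406
  f13: (p1, p13, p16) → 36.3661
  f14: (p1, p10, p16) → 47.8812
  f15: (p1, p3, p10) → 34.5577
  f16: (p1, p13, p0) → 77.8000
  f17: (p1, p3, p0) → 25.8734
  f18: (p5, p2, p8) → 10.2410
  f19: (p5, p6, p2) → 14.2779
  f20: (p5, p6, p16) → 12.2091
  f21: (p5, p13, p16) → 42.7297
  f22: (p5, p13, p8) → 17.7594
Σ area = 799.639

Euler characteristic 13−33+22 = 2 ✓

facets=22 area=799.639


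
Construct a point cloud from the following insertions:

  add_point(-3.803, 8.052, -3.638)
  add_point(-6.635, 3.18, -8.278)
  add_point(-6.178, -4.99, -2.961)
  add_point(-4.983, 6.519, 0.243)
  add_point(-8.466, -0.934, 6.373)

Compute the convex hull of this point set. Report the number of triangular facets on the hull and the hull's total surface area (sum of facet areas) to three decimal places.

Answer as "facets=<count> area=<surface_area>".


Hull vertices (5/5): indices [0, 1, 2, 3, 4].

Area of each hull facet:
  f1: (p1, p2, p4) → 50.3070
  f2: (p1, p2, p0) → 34.9386
  f3: (p3, p2, p4) → 50.5737
  f4: (p3, p2, p0) → 25.8210
  f5: (p3, p1, p4) → 46.4671
  f6: (p3, p1, p0) → 15.4129
Σ area = 223.520

Euler characteristic 5−9+6 = 2 ✓

facets=6 area=223.520


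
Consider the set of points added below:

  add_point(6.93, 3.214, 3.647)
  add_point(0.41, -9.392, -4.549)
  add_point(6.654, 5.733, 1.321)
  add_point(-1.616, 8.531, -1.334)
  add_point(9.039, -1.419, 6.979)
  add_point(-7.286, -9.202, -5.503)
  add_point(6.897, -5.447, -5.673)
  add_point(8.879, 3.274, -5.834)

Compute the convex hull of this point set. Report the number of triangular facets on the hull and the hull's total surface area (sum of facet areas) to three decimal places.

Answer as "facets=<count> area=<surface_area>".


facets=12 area=612.750

Extreme-point indices: [0, 1, 2, 3, 4, 5, 6, 7] — 8 of 8 on the boundary.

Facet areas (half cross-product norm):
  f1: (p3, p4, p5) → 154.8317
  f2: (p7, p3, p5) → 117.0126
  f3: (p6, p7, p5) → 58.1336
  f4: (p6, p7, p4) → 57.1810
  f5: (p2, p7, p4) → 36.1125
  f6: (p2, p7, p3) → 35.8442
  f7: (p1, p4, p5) → 51.3400
  f8: (p1, p6, p5) → 17.5423
  f9: (p1, p6, p4) → 51.0228
  f10: (p0, p3, p4) → 17.0081
  f11: (p0, p2, p4) → 3.0756
  f12: (p0, p2, p3) → 13.6455
Σ area = 612.750

Euler characteristic 8−18+12 = 2 ✓


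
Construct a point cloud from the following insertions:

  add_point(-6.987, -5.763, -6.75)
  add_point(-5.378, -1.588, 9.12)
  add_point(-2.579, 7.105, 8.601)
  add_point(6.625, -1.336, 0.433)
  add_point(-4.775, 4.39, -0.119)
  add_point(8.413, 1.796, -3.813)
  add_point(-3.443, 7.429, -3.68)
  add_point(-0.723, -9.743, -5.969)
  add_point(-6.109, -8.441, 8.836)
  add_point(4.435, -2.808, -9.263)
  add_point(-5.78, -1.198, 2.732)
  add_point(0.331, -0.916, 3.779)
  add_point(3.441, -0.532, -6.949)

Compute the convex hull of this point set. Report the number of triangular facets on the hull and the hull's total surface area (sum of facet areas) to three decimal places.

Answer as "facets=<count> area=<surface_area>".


facets=18 area=835.604

Extreme-point indices: [0, 1, 2, 3, 4, 5, 6, 7, 8, 9, 10] — 11 of 13 on the boundary.

Triangle areas on the boundary:
  f1: (p2, p6, p5) → 80.6638
  f2: (p9, p6, p0) → 76.4431
  f3: (p9, p6, p5) → 52.6236
  f4: (p4, p6, p0) → 29.5630
  f5: (p4, p2, p6) → 20.5864
  f6: (p4, p2, p1) → 41.0682
  f7: (p8, p2, p1) → 7.1101
  f8: (p8, p1, p0) → 54.2204
  f9: (p10, p1, p0) → 16.5850
  f10: (p10, p4, p0) → 33.6486
  f11: (p10, p4, p1) → 17.7502
  f12: (p7, p9, p0) → 34.4947
  f13: (p7, p8, p0) → 57.3751
  f14: (p3, p7, p8) → 96.2032
  f15: (p3, p2, p5) → 39.6886
  f16: (p3, p8, p2) → 108.6636
  f17: (p3, p9, p5) → 22.7386
  f18: (p3, p7, p9) → 46.1777
Σ area = 835.604

Euler characteristic 11−27+18 = 2 ✓
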